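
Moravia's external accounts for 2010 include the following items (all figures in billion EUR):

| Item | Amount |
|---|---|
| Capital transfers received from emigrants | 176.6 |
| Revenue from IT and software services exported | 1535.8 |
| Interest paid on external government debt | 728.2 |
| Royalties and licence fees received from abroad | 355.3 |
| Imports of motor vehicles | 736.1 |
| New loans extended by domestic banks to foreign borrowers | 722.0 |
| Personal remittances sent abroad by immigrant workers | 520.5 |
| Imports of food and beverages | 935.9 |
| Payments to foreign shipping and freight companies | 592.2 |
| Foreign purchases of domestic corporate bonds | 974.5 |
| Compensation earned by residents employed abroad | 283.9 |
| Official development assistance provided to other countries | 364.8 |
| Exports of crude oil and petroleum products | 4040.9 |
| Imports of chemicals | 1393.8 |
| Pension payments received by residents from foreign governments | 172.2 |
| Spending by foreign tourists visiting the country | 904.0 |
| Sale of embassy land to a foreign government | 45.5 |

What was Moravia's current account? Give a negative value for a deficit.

Goods: 4040.9 - 1393.8 - 736.1 - 935.9 = 975.1
Services: 904.0 - 592.2 + 1535.8 + 355.3 = 2202.9
Primary income: 283.9 - 728.2 = -444.3
Secondary income: -520.5 - 364.8 + 172.2 = -713.1
Current account = 975.1 + 2202.9 + (-444.3) + (-713.1) = 2020.6
(Excluded from the current account — capital account: capital transfers received from emigrants 176.6, sale of embassy land to a foreign government 45.5; financial account: new loans extended by domestic banks to foreign borrowers 722.0, foreign purchases of domestic corporate bonds 974.5.)

2020.6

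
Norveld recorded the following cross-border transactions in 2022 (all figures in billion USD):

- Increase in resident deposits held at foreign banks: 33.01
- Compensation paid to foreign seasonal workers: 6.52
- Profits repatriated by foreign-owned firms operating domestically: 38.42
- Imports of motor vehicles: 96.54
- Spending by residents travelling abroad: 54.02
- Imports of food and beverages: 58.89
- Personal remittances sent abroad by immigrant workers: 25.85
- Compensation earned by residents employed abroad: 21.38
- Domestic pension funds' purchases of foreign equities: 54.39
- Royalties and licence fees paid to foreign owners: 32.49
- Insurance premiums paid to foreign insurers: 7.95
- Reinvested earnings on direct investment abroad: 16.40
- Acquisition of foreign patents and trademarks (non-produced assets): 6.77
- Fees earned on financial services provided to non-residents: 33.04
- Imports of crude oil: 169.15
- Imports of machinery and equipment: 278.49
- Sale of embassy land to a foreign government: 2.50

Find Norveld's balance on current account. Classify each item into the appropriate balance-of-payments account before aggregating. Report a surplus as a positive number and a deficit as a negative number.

-697.50

Goods: -58.89 - 169.15 - 96.54 - 278.49 = -603.07
Services: -54.02 - 32.49 - 7.95 + 33.04 = -61.42
Primary income: -6.52 + 21.38 + 16.40 - 38.42 = -7.16
Secondary income: -25.85
Current account = (-603.07) + (-61.42) + (-7.16) + (-25.85) = -697.50
(Excluded from the current account — financial account: increase in resident deposits held at foreign banks 33.01, domestic pension funds' purchases of foreign equities 54.39; capital account: acquisition of foreign patents and trademarks (non-produced assets) 6.77, sale of embassy land to a foreign government 2.50.)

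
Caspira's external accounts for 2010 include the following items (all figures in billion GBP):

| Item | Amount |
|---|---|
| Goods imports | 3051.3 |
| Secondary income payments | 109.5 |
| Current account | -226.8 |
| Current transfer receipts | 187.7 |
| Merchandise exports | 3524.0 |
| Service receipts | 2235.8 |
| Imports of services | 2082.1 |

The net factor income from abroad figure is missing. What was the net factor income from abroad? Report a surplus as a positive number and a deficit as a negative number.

-931.4

Current account = goods balance + services balance + net primary income + net secondary income
Sum of the known components = 704.6
Net factor income from abroad = CA - (known components) = -226.8 - 704.6 = -931.4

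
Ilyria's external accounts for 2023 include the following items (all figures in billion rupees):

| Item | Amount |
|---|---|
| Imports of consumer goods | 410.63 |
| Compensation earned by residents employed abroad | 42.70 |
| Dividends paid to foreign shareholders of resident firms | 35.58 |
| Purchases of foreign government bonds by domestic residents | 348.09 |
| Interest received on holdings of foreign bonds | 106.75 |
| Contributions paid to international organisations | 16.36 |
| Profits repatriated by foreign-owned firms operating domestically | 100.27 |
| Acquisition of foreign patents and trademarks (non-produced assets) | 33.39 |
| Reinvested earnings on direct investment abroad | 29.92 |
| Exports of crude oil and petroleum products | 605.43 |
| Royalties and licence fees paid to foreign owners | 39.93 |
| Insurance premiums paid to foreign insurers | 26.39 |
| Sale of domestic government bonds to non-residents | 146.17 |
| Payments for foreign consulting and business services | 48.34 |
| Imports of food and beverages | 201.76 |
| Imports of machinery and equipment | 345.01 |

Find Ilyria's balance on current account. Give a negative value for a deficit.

Goods: -201.76 - 345.01 - 410.63 + 605.43 = -351.97
Services: -48.34 - 26.39 - 39.93 = -114.66
Primary income: 106.75 - 35.58 + 42.70 + 29.92 - 100.27 = 43.52
Secondary income: -16.36
Current account = (-351.97) + (-114.66) + 43.52 + (-16.36) = -439.47
(Excluded from the current account — financial account: purchases of foreign government bonds by domestic residents 348.09, sale of domestic government bonds to non-residents 146.17; capital account: acquisition of foreign patents and trademarks (non-produced assets) 33.39.)

-439.47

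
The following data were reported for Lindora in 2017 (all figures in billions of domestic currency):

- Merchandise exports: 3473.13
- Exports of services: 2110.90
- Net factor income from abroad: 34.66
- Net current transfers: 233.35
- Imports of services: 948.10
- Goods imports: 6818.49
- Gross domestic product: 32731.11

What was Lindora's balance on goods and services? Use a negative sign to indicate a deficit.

-2182.56

Goods balance = 3473.13 - 6818.49 = -3345.36
Services balance = 2110.90 - 948.10 = 1162.80
Trade balance (goods + services) = -3345.36 + 1162.80 = -2182.56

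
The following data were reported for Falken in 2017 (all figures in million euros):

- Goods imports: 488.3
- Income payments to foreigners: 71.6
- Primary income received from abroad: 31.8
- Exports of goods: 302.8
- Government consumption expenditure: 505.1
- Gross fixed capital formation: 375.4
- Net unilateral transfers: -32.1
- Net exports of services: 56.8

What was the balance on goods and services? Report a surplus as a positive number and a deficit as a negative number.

-128.7

Goods balance = 302.8 - 488.3 = -185.5
Services balance = 56.8
Trade balance (goods + services) = -185.5 + 56.8 = -128.7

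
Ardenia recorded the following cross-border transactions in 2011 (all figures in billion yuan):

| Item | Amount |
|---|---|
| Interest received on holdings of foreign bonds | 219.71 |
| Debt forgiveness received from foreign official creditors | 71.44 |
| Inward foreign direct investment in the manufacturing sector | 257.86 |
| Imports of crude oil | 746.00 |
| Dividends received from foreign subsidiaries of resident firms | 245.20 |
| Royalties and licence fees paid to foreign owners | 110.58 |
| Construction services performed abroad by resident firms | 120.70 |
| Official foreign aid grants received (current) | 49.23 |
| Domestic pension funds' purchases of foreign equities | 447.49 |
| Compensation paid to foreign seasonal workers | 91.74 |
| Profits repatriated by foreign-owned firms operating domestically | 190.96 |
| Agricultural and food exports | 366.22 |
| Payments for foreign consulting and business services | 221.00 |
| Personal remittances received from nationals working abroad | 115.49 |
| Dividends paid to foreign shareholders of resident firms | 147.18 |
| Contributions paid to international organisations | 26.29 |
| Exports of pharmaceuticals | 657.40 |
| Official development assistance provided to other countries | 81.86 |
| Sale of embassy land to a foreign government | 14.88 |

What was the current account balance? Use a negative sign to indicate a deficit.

158.34

Goods: -746.00 + 366.22 + 657.40 = 277.62
Services: 120.70 - 221.00 - 110.58 = -210.88
Primary income: -91.74 + 219.71 - 147.18 - 190.96 + 245.20 = 35.03
Secondary income: 115.49 - 81.86 + 49.23 - 26.29 = 56.57
Current account = 277.62 + (-210.88) + 35.03 + 56.57 = 158.34
(Excluded from the current account — capital account: debt forgiveness received from foreign official creditors 71.44, sale of embassy land to a foreign government 14.88; financial account: inward foreign direct investment in the manufacturing sector 257.86, domestic pension funds' purchases of foreign equities 447.49.)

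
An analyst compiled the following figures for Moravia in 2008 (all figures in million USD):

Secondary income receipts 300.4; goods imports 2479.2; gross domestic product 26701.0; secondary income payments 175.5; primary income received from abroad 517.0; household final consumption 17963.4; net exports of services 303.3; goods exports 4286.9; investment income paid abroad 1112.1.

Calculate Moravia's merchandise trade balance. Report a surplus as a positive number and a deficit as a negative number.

Goods balance = 4286.9 - 2479.2 = 1807.7

1807.7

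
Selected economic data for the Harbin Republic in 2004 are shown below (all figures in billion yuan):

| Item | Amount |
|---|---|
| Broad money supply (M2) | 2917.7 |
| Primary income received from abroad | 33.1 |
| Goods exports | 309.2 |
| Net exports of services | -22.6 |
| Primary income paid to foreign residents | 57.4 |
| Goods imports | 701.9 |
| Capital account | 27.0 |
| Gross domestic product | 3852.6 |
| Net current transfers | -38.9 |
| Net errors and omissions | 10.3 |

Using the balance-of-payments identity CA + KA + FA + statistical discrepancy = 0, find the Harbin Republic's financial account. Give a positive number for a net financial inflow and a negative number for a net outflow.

441.2

Goods balance = 309.2 - 701.9 = -392.7
Services balance = -22.6
Trade balance (goods + services) = -392.7 + (-22.6) = -415.3
Net primary income = 33.1 - 57.4 = -24.3
Net secondary income = -38.9
Current account = -415.3 + (-24.3) + (-38.9) = -478.5
Financial account = -(-478.5 + 27.0 + 10.3) = 441.2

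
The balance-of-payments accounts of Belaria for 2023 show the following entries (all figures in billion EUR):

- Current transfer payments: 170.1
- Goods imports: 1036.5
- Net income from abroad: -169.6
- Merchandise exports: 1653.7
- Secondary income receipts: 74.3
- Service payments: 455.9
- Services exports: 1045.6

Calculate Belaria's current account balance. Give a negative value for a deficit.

941.5

Goods balance = 1653.7 - 1036.5 = 617.2
Services balance = 1045.6 - 455.9 = 589.7
Trade balance (goods + services) = 617.2 + 589.7 = 1206.9
Net primary income = -169.6
Net secondary income = 74.3 - 170.1 = -95.8
Current account = 1206.9 + (-169.6) + (-95.8) = 941.5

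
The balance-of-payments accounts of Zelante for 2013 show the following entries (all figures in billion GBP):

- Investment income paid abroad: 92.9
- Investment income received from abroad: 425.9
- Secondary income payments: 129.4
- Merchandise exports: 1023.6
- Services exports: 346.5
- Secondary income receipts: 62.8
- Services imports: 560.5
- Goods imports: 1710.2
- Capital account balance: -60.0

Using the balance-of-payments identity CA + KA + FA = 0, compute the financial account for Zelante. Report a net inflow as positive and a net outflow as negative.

694.2

Goods balance = 1023.6 - 1710.2 = -686.6
Services balance = 346.5 - 560.5 = -214.0
Trade balance (goods + services) = -686.6 + (-214.0) = -900.6
Net primary income = 425.9 - 92.9 = 333.0
Net secondary income = 62.8 - 129.4 = -66.6
Current account = -900.6 + 333.0 + (-66.6) = -634.2
Financial account = -(-634.2 + (-60.0)) = 694.2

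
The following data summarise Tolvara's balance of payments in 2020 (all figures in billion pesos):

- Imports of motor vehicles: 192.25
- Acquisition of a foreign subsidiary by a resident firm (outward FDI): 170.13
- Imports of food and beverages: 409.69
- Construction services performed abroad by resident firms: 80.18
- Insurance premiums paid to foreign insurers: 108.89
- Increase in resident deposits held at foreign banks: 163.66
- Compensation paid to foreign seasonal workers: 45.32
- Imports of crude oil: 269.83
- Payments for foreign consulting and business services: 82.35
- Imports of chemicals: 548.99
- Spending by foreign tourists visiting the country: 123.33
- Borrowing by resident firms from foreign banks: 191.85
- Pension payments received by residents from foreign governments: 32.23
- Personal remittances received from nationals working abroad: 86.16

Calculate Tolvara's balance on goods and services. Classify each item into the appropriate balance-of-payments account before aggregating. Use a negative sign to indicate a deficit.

Goods: -409.69 - 192.25 - 548.99 - 269.83 = -1420.76
Services: -82.35 + 80.18 - 108.89 + 123.33 = 12.27
Trade balance = -1420.76 + 12.27 = -1408.49
(Excluded from the trade balance — financial account: acquisition of a foreign subsidiary by a resident firm (outward FDI) 170.13, increase in resident deposits held at foreign banks 163.66, borrowing by resident firms from foreign banks 191.85; primary income: compensation paid to foreign seasonal workers 45.32; secondary income: pension payments received by residents from foreign governments 32.23, personal remittances received from nationals working abroad 86.16.)

-1408.49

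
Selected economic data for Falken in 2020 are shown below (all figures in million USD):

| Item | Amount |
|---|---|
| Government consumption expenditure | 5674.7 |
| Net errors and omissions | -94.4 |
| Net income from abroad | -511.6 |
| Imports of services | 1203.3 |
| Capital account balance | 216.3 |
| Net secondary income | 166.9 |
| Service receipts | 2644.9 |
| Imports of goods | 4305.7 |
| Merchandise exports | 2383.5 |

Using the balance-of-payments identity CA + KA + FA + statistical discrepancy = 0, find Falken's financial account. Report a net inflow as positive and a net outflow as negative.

703.4

Goods balance = 2383.5 - 4305.7 = -1922.2
Services balance = 2644.9 - 1203.3 = 1441.6
Trade balance (goods + services) = -1922.2 + 1441.6 = -480.6
Net primary income = -511.6
Net secondary income = 166.9
Current account = -480.6 + (-511.6) + 166.9 = -825.3
Financial account = -(-825.3 + 216.3 + (-94.4)) = 703.4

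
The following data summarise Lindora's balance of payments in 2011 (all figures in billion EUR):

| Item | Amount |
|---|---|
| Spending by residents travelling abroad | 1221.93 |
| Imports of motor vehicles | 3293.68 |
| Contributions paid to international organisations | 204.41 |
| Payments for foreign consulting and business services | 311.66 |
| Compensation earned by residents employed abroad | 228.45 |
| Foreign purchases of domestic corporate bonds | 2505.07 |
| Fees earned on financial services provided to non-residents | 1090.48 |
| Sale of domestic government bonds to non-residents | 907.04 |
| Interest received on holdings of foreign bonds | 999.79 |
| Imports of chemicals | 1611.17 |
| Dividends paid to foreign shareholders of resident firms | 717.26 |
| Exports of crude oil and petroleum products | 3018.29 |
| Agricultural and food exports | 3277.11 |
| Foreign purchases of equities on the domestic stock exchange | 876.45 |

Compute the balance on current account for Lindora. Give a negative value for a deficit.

Goods: -3293.68 - 1611.17 + 3018.29 + 3277.11 = 1390.55
Services: -1221.93 + 1090.48 - 311.66 = -443.11
Primary income: -717.26 + 999.79 + 228.45 = 510.98
Secondary income: -204.41
Current account = 1390.55 + (-443.11) + 510.98 + (-204.41) = 1254.01
(Excluded from the current account — financial account: foreign purchases of domestic corporate bonds 2505.07, sale of domestic government bonds to non-residents 907.04, foreign purchases of equities on the domestic stock exchange 876.45.)

1254.01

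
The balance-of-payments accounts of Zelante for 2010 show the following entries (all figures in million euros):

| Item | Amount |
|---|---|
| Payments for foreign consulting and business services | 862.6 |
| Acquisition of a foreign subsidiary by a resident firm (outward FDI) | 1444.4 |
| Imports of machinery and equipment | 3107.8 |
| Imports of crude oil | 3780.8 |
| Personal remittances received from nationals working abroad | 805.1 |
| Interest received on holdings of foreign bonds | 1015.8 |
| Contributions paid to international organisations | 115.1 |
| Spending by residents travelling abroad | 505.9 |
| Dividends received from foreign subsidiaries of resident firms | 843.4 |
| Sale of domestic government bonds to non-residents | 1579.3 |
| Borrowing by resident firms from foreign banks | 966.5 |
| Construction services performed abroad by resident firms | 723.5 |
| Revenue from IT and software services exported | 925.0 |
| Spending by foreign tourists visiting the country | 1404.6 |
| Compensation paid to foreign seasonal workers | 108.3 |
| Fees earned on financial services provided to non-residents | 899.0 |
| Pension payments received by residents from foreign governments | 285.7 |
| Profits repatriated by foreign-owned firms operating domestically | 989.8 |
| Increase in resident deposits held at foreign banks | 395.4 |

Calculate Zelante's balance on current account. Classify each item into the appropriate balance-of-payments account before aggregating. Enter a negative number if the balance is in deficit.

Goods: -3780.8 - 3107.8 = -6888.6
Services: -862.6 + 899.0 + 723.5 + 925.0 - 505.9 + 1404.6 = 2583.6
Primary income: 1015.8 - 108.3 + 843.4 - 989.8 = 761.1
Secondary income: 285.7 + 805.1 - 115.1 = 975.7
Current account = (-6888.6) + 2583.6 + 761.1 + 975.7 = -2568.2
(Excluded from the current account — financial account: acquisition of a foreign subsidiary by a resident firm (outward FDI) 1444.4, sale of domestic government bonds to non-residents 1579.3, borrowing by resident firms from foreign banks 966.5, increase in resident deposits held at foreign banks 395.4.)

-2568.2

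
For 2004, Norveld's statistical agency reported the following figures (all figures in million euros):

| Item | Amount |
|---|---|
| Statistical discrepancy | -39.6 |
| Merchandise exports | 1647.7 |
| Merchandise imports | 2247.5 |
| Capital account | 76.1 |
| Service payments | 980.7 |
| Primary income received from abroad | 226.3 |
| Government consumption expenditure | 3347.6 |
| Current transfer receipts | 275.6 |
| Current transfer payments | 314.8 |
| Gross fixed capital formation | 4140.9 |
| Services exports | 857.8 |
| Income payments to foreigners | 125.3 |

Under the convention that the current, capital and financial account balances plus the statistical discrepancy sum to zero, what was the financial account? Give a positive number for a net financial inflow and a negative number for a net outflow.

624.4

Goods balance = 1647.7 - 2247.5 = -599.8
Services balance = 857.8 - 980.7 = -122.9
Trade balance (goods + services) = -599.8 + (-122.9) = -722.7
Net primary income = 226.3 - 125.3 = 101.0
Net secondary income = 275.6 - 314.8 = -39.2
Current account = -722.7 + 101.0 + (-39.2) = -660.9
Financial account = -(-660.9 + 76.1 + (-39.6)) = 624.4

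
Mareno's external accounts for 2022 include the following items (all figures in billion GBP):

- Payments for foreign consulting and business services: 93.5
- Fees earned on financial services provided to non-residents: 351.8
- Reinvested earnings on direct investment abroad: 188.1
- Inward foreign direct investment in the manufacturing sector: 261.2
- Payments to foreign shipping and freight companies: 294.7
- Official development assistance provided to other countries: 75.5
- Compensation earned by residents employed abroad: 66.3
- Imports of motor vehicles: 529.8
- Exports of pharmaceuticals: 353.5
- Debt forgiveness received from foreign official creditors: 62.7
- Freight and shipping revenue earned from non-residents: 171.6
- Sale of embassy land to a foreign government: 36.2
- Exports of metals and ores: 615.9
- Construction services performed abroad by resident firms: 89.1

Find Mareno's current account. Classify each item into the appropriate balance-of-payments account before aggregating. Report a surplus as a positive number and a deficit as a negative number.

842.8

Goods: 615.9 - 529.8 + 353.5 = 439.6
Services: -294.7 - 93.5 + 171.6 + 89.1 + 351.8 = 224.3
Primary income: 66.3 + 188.1 = 254.4
Secondary income: -75.5
Current account = 439.6 + 224.3 + 254.4 + (-75.5) = 842.8
(Excluded from the current account — financial account: inward foreign direct investment in the manufacturing sector 261.2; capital account: debt forgiveness received from foreign official creditors 62.7, sale of embassy land to a foreign government 36.2.)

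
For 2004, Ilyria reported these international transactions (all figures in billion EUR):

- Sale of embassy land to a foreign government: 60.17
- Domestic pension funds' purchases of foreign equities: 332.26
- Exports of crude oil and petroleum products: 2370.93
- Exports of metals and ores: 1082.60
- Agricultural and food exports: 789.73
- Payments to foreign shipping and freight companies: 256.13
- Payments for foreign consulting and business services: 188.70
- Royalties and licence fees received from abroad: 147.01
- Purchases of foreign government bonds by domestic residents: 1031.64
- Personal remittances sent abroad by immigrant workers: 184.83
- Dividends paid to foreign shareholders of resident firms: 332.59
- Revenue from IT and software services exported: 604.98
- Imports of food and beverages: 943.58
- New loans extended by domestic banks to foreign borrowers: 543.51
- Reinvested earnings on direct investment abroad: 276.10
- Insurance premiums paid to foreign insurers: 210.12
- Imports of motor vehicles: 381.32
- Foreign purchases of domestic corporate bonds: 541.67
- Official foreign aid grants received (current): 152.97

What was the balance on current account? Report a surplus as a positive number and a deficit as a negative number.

Goods: 789.73 - 943.58 + 1082.60 + 2370.93 - 381.32 = 2918.36
Services: -210.12 - 256.13 - 188.70 + 604.98 + 147.01 = 97.04
Primary income: -332.59 + 276.10 = -56.49
Secondary income: 152.97 - 184.83 = -31.86
Current account = 2918.36 + 97.04 + (-56.49) + (-31.86) = 2927.05
(Excluded from the current account — capital account: sale of embassy land to a foreign government 60.17; financial account: domestic pension funds' purchases of foreign equities 332.26, purchases of foreign government bonds by domestic residents 1031.64, new loans extended by domestic banks to foreign borrowers 543.51, foreign purchases of domestic corporate bonds 541.67.)

2927.05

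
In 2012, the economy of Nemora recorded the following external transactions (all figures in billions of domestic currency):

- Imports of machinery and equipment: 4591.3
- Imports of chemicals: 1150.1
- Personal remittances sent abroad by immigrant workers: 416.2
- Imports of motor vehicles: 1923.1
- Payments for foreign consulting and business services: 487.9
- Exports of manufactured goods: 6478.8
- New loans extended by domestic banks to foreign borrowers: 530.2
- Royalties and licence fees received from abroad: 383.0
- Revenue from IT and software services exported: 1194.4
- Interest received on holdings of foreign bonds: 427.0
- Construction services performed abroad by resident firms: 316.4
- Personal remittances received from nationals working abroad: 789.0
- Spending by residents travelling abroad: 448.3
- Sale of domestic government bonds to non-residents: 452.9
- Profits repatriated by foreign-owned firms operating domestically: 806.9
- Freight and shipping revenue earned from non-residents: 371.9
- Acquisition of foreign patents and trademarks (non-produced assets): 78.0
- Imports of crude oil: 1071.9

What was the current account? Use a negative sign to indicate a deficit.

-935.2

Goods: -4591.3 + 6478.8 - 1071.9 - 1150.1 - 1923.1 = -2257.6
Services: 383.0 - 487.9 + 316.4 - 448.3 + 1194.4 + 371.9 = 1329.5
Primary income: -806.9 + 427.0 = -379.9
Secondary income: -416.2 + 789.0 = 372.8
Current account = (-2257.6) + 1329.5 + (-379.9) + 372.8 = -935.2
(Excluded from the current account — financial account: new loans extended by domestic banks to foreign borrowers 530.2, sale of domestic government bonds to non-residents 452.9; capital account: acquisition of foreign patents and trademarks (non-produced assets) 78.0.)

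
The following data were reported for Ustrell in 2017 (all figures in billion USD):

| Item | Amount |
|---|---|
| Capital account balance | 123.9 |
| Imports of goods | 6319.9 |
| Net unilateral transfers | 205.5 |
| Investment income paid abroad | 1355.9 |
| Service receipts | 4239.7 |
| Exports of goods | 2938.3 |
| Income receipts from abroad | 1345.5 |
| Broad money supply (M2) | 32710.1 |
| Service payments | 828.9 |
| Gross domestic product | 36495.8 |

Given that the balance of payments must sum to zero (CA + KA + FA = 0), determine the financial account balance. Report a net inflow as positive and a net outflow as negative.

-348.2

Goods balance = 2938.3 - 6319.9 = -3381.6
Services balance = 4239.7 - 828.9 = 3410.8
Trade balance (goods + services) = -3381.6 + 3410.8 = 29.2
Net primary income = 1345.5 - 1355.9 = -10.4
Net secondary income = 205.5
Current account = 29.2 + (-10.4) + 205.5 = 224.3
Financial account = -(224.3 + 123.9) = -348.2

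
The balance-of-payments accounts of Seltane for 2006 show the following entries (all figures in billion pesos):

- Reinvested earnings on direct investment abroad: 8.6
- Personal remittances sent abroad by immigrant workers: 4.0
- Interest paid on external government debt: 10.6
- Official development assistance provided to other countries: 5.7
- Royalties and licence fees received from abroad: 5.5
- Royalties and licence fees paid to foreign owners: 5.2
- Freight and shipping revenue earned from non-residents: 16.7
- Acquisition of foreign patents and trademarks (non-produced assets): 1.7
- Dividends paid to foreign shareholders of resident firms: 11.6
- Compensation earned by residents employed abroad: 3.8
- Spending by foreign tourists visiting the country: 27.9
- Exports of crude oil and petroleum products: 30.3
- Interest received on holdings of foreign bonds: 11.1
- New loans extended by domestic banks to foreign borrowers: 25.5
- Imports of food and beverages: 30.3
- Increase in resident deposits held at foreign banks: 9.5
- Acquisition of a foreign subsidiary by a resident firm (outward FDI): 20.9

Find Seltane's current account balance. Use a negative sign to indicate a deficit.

36.5

Goods: 30.3 - 30.3 = 0.0
Services: -5.2 + 27.9 + 5.5 + 16.7 = 44.9
Primary income: 8.6 + 11.1 - 10.6 - 11.6 + 3.8 = 1.3
Secondary income: -4.0 - 5.7 = -9.7
Current account = 0.0 + 44.9 + 1.3 + (-9.7) = 36.5
(Excluded from the current account — capital account: acquisition of foreign patents and trademarks (non-produced assets) 1.7; financial account: new loans extended by domestic banks to foreign borrowers 25.5, increase in resident deposits held at foreign banks 9.5, acquisition of a foreign subsidiary by a resident firm (outward FDI) 20.9.)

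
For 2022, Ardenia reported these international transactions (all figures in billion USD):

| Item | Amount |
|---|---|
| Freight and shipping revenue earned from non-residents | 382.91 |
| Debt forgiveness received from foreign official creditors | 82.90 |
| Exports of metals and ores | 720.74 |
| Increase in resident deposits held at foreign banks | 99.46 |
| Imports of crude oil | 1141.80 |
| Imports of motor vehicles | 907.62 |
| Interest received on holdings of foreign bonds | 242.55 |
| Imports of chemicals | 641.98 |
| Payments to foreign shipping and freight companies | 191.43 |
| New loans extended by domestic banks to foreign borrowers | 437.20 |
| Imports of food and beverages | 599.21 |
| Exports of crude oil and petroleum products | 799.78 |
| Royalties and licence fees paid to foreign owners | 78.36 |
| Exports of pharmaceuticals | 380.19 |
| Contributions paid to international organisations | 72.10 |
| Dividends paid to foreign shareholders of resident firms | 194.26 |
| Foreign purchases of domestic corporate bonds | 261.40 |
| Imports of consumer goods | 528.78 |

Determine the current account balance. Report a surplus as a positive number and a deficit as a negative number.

-1829.37

Goods: -907.62 + 380.19 - 599.21 + 720.74 - 641.98 - 528.78 + 799.78 - 1141.80 = -1918.68
Services: -191.43 + 382.91 - 78.36 = 113.12
Primary income: 242.55 - 194.26 = 48.29
Secondary income: -72.10
Current account = (-1918.68) + 113.12 + 48.29 + (-72.10) = -1829.37
(Excluded from the current account — capital account: debt forgiveness received from foreign official creditors 82.90; financial account: increase in resident deposits held at foreign banks 99.46, new loans extended by domestic banks to foreign borrowers 437.20, foreign purchases of domestic corporate bonds 261.40.)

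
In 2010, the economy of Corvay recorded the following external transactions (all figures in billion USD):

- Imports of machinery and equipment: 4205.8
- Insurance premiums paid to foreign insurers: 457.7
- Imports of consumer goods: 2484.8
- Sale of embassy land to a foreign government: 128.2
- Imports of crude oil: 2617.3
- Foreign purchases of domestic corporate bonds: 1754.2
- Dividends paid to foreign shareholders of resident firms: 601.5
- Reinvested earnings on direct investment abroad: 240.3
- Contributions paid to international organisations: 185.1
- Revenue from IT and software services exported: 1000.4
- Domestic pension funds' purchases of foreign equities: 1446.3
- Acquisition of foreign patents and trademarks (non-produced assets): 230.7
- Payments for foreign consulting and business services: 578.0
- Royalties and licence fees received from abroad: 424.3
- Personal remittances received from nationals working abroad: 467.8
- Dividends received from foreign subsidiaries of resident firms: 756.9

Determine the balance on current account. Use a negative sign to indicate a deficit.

-8240.5

Goods: -4205.8 - 2484.8 - 2617.3 = -9307.9
Services: -578.0 - 457.7 + 424.3 + 1000.4 = 389.0
Primary income: 756.9 + 240.3 - 601.5 = 395.7
Secondary income: -185.1 + 467.8 = 282.7
Current account = (-9307.9) + 389.0 + 395.7 + 282.7 = -8240.5
(Excluded from the current account — capital account: sale of embassy land to a foreign government 128.2, acquisition of foreign patents and trademarks (non-produced assets) 230.7; financial account: foreign purchases of domestic corporate bonds 1754.2, domestic pension funds' purchases of foreign equities 1446.3.)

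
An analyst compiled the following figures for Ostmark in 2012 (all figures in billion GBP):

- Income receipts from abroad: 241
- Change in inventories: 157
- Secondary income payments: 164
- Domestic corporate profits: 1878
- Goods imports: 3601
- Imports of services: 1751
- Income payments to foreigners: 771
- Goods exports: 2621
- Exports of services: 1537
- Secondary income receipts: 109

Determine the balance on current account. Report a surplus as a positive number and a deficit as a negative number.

Goods balance = 2621 - 3601 = -980
Services balance = 1537 - 1751 = -214
Trade balance (goods + services) = -980 + (-214) = -1194
Net primary income = 241 - 771 = -530
Net secondary income = 109 - 164 = -55
Current account = -1194 + (-530) + (-55) = -1779

-1779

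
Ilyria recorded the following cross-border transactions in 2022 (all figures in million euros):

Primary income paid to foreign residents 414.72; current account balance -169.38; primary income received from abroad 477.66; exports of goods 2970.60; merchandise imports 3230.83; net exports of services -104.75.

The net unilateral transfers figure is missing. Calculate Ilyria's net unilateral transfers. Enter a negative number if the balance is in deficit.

132.66

Current account = goods balance + services balance + net primary income + net secondary income
Sum of the known components = -302.04
Net unilateral transfers = CA - (known components) = -169.38 - (-302.04) = 132.66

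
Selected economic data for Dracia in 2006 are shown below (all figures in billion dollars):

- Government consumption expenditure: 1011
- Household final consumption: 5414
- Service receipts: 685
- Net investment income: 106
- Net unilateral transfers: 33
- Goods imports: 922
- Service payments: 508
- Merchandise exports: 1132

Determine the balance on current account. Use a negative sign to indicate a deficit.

Goods balance = 1132 - 922 = 210
Services balance = 685 - 508 = 177
Trade balance (goods + services) = 210 + 177 = 387
Net primary income = 106
Net secondary income = 33
Current account = 387 + 106 + 33 = 526

526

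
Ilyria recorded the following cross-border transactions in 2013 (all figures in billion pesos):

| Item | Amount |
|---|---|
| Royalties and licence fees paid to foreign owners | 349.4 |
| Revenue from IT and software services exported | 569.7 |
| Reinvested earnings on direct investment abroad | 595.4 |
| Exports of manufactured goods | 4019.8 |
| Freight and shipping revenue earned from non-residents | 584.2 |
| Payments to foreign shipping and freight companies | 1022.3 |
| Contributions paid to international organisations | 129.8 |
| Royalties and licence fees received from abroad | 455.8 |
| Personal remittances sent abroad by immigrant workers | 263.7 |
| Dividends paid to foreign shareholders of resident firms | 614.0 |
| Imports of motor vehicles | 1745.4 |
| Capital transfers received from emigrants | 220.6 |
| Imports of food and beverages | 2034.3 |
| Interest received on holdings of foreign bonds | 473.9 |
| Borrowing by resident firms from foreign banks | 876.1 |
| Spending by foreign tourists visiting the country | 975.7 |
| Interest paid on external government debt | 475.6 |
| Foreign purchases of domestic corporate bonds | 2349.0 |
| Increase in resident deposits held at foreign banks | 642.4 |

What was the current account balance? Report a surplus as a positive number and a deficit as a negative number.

Goods: 4019.8 - 1745.4 - 2034.3 = 240.1
Services: 584.2 - 1022.3 - 349.4 + 975.7 + 569.7 + 455.8 = 1213.7
Primary income: 473.9 + 595.4 - 475.6 - 614.0 = -20.3
Secondary income: -129.8 - 263.7 = -393.5
Current account = 240.1 + 1213.7 + (-20.3) + (-393.5) = 1040.0
(Excluded from the current account — capital account: capital transfers received from emigrants 220.6; financial account: borrowing by resident firms from foreign banks 876.1, foreign purchases of domestic corporate bonds 2349.0, increase in resident deposits held at foreign banks 642.4.)

1040.0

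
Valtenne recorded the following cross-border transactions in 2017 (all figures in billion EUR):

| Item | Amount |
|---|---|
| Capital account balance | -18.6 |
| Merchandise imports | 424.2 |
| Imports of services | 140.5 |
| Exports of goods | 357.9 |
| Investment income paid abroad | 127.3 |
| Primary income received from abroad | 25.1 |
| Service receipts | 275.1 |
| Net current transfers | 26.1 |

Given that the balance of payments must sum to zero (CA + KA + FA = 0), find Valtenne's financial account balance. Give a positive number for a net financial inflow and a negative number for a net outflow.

Goods balance = 357.9 - 424.2 = -66.3
Services balance = 275.1 - 140.5 = 134.6
Trade balance (goods + services) = -66.3 + 134.6 = 68.3
Net primary income = 25.1 - 127.3 = -102.2
Net secondary income = 26.1
Current account = 68.3 + (-102.2) + 26.1 = -7.8
Financial account = -(-7.8 + (-18.6)) = 26.4

26.4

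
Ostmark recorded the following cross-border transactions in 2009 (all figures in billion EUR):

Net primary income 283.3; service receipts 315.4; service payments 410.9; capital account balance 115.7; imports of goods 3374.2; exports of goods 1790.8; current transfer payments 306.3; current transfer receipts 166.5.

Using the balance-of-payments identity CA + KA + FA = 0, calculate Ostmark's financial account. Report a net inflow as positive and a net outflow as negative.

Goods balance = 1790.8 - 3374.2 = -1583.4
Services balance = 315.4 - 410.9 = -95.5
Trade balance (goods + services) = -1583.4 + (-95.5) = -1678.9
Net primary income = 283.3
Net secondary income = 166.5 - 306.3 = -139.8
Current account = -1678.9 + 283.3 + (-139.8) = -1535.4
Financial account = -(-1535.4 + 115.7) = 1419.7

1419.7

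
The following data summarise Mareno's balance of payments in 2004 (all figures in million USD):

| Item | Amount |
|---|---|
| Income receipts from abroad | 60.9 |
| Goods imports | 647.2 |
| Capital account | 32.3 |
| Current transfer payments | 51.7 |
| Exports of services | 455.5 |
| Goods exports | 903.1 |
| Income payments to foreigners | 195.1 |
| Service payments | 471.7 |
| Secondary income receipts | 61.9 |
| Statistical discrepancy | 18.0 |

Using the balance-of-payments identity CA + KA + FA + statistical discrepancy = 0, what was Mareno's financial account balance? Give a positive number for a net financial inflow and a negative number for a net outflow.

Goods balance = 903.1 - 647.2 = 255.9
Services balance = 455.5 - 471.7 = -16.2
Trade balance (goods + services) = 255.9 + (-16.2) = 239.7
Net primary income = 60.9 - 195.1 = -134.2
Net secondary income = 61.9 - 51.7 = 10.2
Current account = 239.7 + (-134.2) + 10.2 = 115.7
Financial account = -(115.7 + 32.3 + 18.0) = -166.0

-166.0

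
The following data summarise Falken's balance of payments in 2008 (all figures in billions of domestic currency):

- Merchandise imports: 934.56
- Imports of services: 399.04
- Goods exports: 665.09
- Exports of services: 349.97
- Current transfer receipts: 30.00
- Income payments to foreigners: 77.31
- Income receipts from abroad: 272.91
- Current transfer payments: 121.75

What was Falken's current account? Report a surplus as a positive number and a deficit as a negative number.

-214.69

Goods balance = 665.09 - 934.56 = -269.47
Services balance = 349.97 - 399.04 = -49.07
Trade balance (goods + services) = -269.47 + (-49.07) = -318.54
Net primary income = 272.91 - 77.31 = 195.60
Net secondary income = 30.00 - 121.75 = -91.75
Current account = -318.54 + 195.60 + (-91.75) = -214.69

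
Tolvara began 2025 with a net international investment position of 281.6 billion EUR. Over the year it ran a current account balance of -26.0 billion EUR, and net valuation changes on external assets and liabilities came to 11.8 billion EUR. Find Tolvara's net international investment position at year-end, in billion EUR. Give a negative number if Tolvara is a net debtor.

267.4

Change in NIIP = current account + net valuation change = -26.0 + 11.8 = -14.2
End-of-year NIIP = 281.6 + (-14.2) = 267.4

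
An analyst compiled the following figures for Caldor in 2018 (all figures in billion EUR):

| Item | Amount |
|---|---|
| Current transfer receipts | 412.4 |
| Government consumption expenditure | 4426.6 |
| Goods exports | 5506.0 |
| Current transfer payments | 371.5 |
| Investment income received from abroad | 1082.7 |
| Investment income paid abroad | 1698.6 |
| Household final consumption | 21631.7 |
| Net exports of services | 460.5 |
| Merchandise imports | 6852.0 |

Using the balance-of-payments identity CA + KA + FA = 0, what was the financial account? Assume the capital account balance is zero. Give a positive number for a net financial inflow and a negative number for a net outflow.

1460.5

Goods balance = 5506.0 - 6852.0 = -1346.0
Services balance = 460.5
Trade balance (goods + services) = -1346.0 + 460.5 = -885.5
Net primary income = 1082.7 - 1698.6 = -615.9
Net secondary income = 412.4 - 371.5 = 40.9
Current account = -885.5 + (-615.9) + 40.9 = -1460.5
Financial account = -(-1460.5) = 1460.5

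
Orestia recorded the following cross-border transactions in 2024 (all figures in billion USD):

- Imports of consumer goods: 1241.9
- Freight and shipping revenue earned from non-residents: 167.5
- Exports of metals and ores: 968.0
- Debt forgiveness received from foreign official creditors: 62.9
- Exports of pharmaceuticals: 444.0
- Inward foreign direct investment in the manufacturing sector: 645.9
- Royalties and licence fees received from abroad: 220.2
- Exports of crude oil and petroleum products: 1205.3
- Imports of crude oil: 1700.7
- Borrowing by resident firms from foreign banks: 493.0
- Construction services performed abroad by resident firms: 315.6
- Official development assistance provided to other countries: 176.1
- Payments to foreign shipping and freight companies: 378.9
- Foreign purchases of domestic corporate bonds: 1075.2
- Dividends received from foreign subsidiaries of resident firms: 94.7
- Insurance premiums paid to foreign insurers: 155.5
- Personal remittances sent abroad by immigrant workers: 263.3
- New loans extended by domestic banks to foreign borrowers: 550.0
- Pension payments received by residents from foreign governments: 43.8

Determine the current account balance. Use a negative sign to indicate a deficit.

-457.3

Goods: -1241.9 - 1700.7 + 968.0 + 444.0 + 1205.3 = -325.3
Services: -155.5 + 315.6 + 220.2 + 167.5 - 378.9 = 168.9
Primary income: 94.7
Secondary income: 43.8 - 176.1 - 263.3 = -395.6
Current account = (-325.3) + 168.9 + 94.7 + (-395.6) = -457.3
(Excluded from the current account — capital account: debt forgiveness received from foreign official creditors 62.9; financial account: inward foreign direct investment in the manufacturing sector 645.9, borrowing by resident firms from foreign banks 493.0, foreign purchases of domestic corporate bonds 1075.2, new loans extended by domestic banks to foreign borrowers 550.0.)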